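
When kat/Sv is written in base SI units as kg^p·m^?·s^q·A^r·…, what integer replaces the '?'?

Sv = J/kg (equivalent dose = energy per mass),
    = m²·s⁻².
So Sv⁻¹ = m⁻²·s².
kat = mol/s = s⁻¹·mol (catalytic activity).
Combining: Sv⁻¹·kat = (m⁻²·s²) · (s⁻¹·mol) = m⁻²·s·mol.
The exponent of m is -2.

-2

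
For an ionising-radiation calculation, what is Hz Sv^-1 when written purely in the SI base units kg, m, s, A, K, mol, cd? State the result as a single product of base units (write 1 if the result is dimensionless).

Hz = 1/s = s⁻¹ (frequency is cycles per second).
Sv = J/kg (equivalent dose = energy per mass),
    = m²·s⁻².
So Sv⁻¹ = m⁻²·s².
Combining: Hz·Sv⁻¹ = s⁻¹ · (m⁻²·s²) = m⁻²·s.

m⁻²·s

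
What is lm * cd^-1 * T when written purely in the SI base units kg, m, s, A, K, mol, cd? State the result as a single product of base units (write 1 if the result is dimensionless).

lm = cd.
T = kg·s⁻²·A⁻¹.
Combining: lm·cd⁻¹·T = cd · cd⁻¹ · (kg·s⁻²·A⁻¹) = kg·s⁻²·A⁻¹.

kg·s⁻²·A⁻¹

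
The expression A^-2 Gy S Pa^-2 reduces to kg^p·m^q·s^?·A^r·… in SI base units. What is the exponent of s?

Gy = J/kg (absorbed dose = energy per mass),
    = m²·s⁻².
S = 1/Ω (conductance is reciprocal resistance),
    = kg⁻¹·m⁻²·s³·A².
Pa = N/m² (pressure = force per area),
    = kg·m⁻¹·s⁻².
So Pa⁻² = kg⁻²·m²·s⁴.
Combining: A⁻²·Gy·S·Pa⁻² = A⁻² · (m²·s⁻²) · (kg⁻¹·m⁻²·s³·A²) · (kg⁻²·m²·s⁴) = kg⁻³·m²·s⁵.
The exponent of s is 5.

5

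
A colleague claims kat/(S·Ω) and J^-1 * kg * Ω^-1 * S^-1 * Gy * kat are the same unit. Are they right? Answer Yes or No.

Left side:
  S = kg⁻¹·m⁻²·s³·A².
  So S⁻¹ = kg·m²·s⁻³·A⁻².
  Ω = kg·m²·s⁻³·A⁻².
  So Ω⁻¹ = kg⁻¹·m⁻²·s³·A².
  kat = s⁻¹·mol.
  Combining: S⁻¹·Ω⁻¹·kat = (kg·m²·s⁻³·A⁻²) · (kg⁻¹·m⁻²·s³·A²) · (s⁻¹·mol) = s⁻¹·mol.
Right side:
  J = N·m (work = force × distance),
      = kg·m²·s⁻².
  So J⁻¹ = kg⁻¹·m⁻²·s².
  Ω = V/A (resistance = voltage per current),
      = kg·m²·s⁻³·A⁻².
  So Ω⁻¹ = kg⁻¹·m⁻²·s³·A².
  S = 1/Ω (conductance is reciprocal resistance),
      = kg⁻¹·m⁻²·s³·A².
  So S⁻¹ = kg·m²·s⁻³·A⁻².
  Gy = J/kg (absorbed dose = energy per mass),
      = m²·s⁻².
  kat = mol/s = s⁻¹·mol (catalytic activity).
  Combining: J⁻¹·kg·Ω⁻¹·S⁻¹·Gy·kat = (kg⁻¹·m⁻²·s²) · kg · (kg⁻¹·m⁻²·s³·A²) · (kg·m²·s⁻³·A⁻²) · (m²·s⁻²) · (s⁻¹·mol) = s⁻¹·mol.
Both reduce to s⁻¹·mol.

Yes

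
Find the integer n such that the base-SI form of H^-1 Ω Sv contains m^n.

2

H = kg·m²·s⁻²·A⁻².
So H⁻¹ = kg⁻¹·m⁻²·s²·A².
Ω = kg·m²·s⁻³·A⁻².
Sv = m²·s⁻².
Combining: H⁻¹·Ω·Sv = (kg⁻¹·m⁻²·s²·A²) · (kg·m²·s⁻³·A⁻²) · (m²·s⁻²) = m²·s⁻³.
The exponent of m is 2.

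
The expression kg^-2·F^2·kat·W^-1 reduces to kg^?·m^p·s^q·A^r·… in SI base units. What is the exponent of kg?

-5

F = C/V (capacitance = charge per voltage),
    = A·s/(kg·m²·s⁻³·A⁻¹) (substituting C and V),
    = kg⁻¹·m⁻²·s⁴·A².
So F² = kg⁻²·m⁻⁴·s⁸·A⁴.
kat = mol/s = s⁻¹·mol (catalytic activity).
W = J/s (power = energy per time),
    = kg·m²·s⁻³.
So W⁻¹ = kg⁻¹·m⁻²·s³.
Combining: kg⁻²·F²·kat·W⁻¹ = kg⁻² · (kg⁻²·m⁻⁴·s⁸·A⁴) · (s⁻¹·mol) · (kg⁻¹·m⁻²·s³) = kg⁻⁵·m⁻⁶·s¹⁰·A⁴·mol.
The exponent of kg is -5.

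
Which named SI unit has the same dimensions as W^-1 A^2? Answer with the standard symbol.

S

W = J/s (power = energy per time),
    = kg·m²·s⁻³.
So W⁻¹ = kg⁻¹·m⁻²·s³.
Combining: W⁻¹·A² = (kg⁻¹·m⁻²·s³) · A² = kg⁻¹·m⁻²·s³·A².
kg⁻¹·m⁻²·s³·A² is the base-SI form of the siemens.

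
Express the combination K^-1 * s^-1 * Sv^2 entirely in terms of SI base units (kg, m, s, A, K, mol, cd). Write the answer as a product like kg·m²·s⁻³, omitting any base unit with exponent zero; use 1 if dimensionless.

Sv = m²·s⁻².
So Sv² = m⁴·s⁻⁴.
Combining: K⁻¹·s⁻¹·Sv² = K⁻¹ · s⁻¹ · (m⁴·s⁻⁴) = m⁴·s⁻⁵·K⁻¹.

m⁴·s⁻⁵·K⁻¹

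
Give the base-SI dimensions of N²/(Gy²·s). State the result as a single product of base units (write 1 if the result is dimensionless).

kg²·m⁻²·s⁻¹

Gy = m²·s⁻².
So Gy⁻² = m⁻⁴·s⁴.
N = kg·m·s⁻².
So N² = kg²·m²·s⁻⁴.
Combining: Gy⁻²·N²·s⁻¹ = (m⁻⁴·s⁴) · (kg²·m²·s⁻⁴) · s⁻¹ = kg²·m⁻²·s⁻¹.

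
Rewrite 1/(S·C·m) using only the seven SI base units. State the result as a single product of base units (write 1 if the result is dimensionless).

kg·m·s⁻⁴·A⁻³

S = kg⁻¹·m⁻²·s³·A².
So S⁻¹ = kg·m²·s⁻³·A⁻².
C = s·A.
So C⁻¹ = s⁻¹·A⁻¹.
Combining: S⁻¹·C⁻¹·m⁻¹ = (kg·m²·s⁻³·A⁻²) · (s⁻¹·A⁻¹) · m⁻¹ = kg·m·s⁻⁴·A⁻³.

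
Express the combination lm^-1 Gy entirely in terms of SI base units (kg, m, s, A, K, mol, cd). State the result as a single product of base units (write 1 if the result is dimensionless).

m²·s⁻²·cd⁻¹

lm = cd·sr = cd (luminous flux; sr is dimensionless).
So lm⁻¹ = cd⁻¹.
Gy = J/kg (absorbed dose = energy per mass),
    = m²·s⁻².
Combining: lm⁻¹·Gy = cd⁻¹ · (m²·s⁻²) = m²·s⁻²·cd⁻¹.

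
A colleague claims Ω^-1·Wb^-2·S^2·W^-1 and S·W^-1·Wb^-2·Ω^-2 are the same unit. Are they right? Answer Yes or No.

Left side:
  Ω = V/A (resistance = voltage per current),
      = kg·m²·s⁻³·A⁻².
  So Ω⁻¹ = kg⁻¹·m⁻²·s³·A².
  Wb = V·s (flux: a volt is a weber per second),
      = kg·m²·s⁻²·A⁻¹.
  So Wb⁻² = kg⁻²·m⁻⁴·s⁴·A².
  S = 1/Ω (conductance is reciprocal resistance),
      = kg⁻¹·m⁻²·s³·A².
  So S² = kg⁻²·m⁻⁴·s⁶·A⁴.
  W = J/s (power = energy per time),
      = kg·m²·s⁻³.
  So W⁻¹ = kg⁻¹·m⁻²·s³.
  Combining: Ω⁻¹·Wb⁻²·S²·W⁻¹ = (kg⁻¹·m⁻²·s³·A²) · (kg⁻²·m⁻⁴·s⁴·A²) · (kg⁻²·m⁻⁴·s⁶·A⁴) · (kg⁻¹·m⁻²·s³) = kg⁻⁶·m⁻¹²·s¹⁶·A⁸.
Right side:
  S = 1/Ω (conductance is reciprocal resistance),
      = kg⁻¹·m⁻²·s³·A².
  W = J/s (power = energy per time),
      = kg·m²·s⁻³.
  So W⁻¹ = kg⁻¹·m⁻²·s³.
  Wb = V·s (flux: a volt is a weber per second),
      = kg·m²·s⁻²·A⁻¹.
  So Wb⁻² = kg⁻²·m⁻⁴·s⁴·A².
  Ω = V/A (resistance = voltage per current),
      = kg·m²·s⁻³·A⁻².
  So Ω⁻² = kg⁻²·m⁻⁴·s⁶·A⁴.
  Combining: S·W⁻¹·Wb⁻²·Ω⁻² = (kg⁻¹·m⁻²·s³·A²) · (kg⁻¹·m⁻²·s³) · (kg⁻²·m⁻⁴·s⁴·A²) · (kg⁻²·m⁻⁴·s⁶·A⁴) = kg⁻⁶·m⁻¹²·s¹⁶·A⁸.
Both reduce to kg⁻⁶·m⁻¹²·s¹⁶·A⁸.

Yes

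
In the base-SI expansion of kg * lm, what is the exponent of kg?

lm = cd·sr = cd (luminous flux; sr is dimensionless).
Combining: kg·lm = kg · cd = kg·cd.
The exponent of kg is 1.

1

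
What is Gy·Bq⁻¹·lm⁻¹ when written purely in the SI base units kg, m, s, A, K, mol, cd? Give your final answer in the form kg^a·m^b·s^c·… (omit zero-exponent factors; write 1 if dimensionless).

Gy = m²·s⁻².
Bq = s⁻¹.
So Bq⁻¹ = s.
lm = cd.
So lm⁻¹ = cd⁻¹.
Combining: Gy·Bq⁻¹·lm⁻¹ = (m²·s⁻²) · s · cd⁻¹ = m²·s⁻¹·cd⁻¹.

m²·s⁻¹·cd⁻¹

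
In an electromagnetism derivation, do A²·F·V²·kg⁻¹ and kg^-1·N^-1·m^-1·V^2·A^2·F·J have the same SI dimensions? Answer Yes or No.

Yes

Left side:
  F = C/V (capacitance = charge per voltage),
      = A·s/(kg·m²·s⁻³·A⁻¹) (substituting C and V),
      = kg⁻¹·m⁻²·s⁴·A².
  V = W/A (potential = power per current),
      = kg·m²·s⁻³·A⁻¹.
  So V² = kg²·m⁴·s⁻⁶·A⁻².
  Combining: A²·F·V²·kg⁻¹ = A² · (kg⁻¹·m⁻²·s⁴·A²) · (kg²·m⁴·s⁻⁶·A⁻²) · kg⁻¹ = m²·s⁻²·A².
Right side:
  N = kg·m/s² = kg·m·s⁻² (force = mass × acceleration).
  So N⁻¹ = kg⁻¹·m⁻¹·s².
  V = W/A (potential = power per current),
      = kg·m²·s⁻³·A⁻¹.
  So V² = kg²·m⁴·s⁻⁶·A⁻².
  F = C/V (capacitance = charge per voltage),
      = A·s/(kg·m²·s⁻³·A⁻¹) (substituting C and V),
      = kg⁻¹·m⁻²·s⁴·A².
  J = N·m (work = force × distance),
      = kg·m²·s⁻².
  Combining: kg⁻¹·N⁻¹·m⁻¹·V²·A²·F·J = kg⁻¹ · (kg⁻¹·m⁻¹·s²) · m⁻¹ · (kg²·m⁴·s⁻⁶·A⁻²) · A² · (kg⁻¹·m⁻²·s⁴·A²) · (kg·m²·s⁻²) = m²·s⁻²·A².
Both reduce to m²·s⁻²·A².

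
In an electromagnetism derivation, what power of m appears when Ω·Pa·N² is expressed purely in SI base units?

3

Ω = V/A (resistance = voltage per current),
    = kg·m²·s⁻³·A⁻².
Pa = N/m² (pressure = force per area),
    = kg·m⁻¹·s⁻².
N = kg·m/s² = kg·m·s⁻² (force = mass × acceleration).
So N² = kg²·m²·s⁻⁴.
Combining: Ω·Pa·N² = (kg·m²·s⁻³·A⁻²) · (kg·m⁻¹·s⁻²) · (kg²·m²·s⁻⁴) = kg⁴·m³·s⁻⁹·A⁻².
The exponent of m is 3.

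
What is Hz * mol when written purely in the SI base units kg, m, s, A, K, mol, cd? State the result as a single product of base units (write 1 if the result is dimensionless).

Hz = s⁻¹.
Combining: Hz·mol = s⁻¹ · mol = s⁻¹·mol.

s⁻¹·mol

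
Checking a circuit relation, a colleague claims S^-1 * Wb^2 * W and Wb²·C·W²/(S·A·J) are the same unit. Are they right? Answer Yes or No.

Yes

Left side:
  S = 1/Ω (conductance is reciprocal resistance),
      = kg⁻¹·m⁻²·s³·A².
  So S⁻¹ = kg·m²·s⁻³·A⁻².
  Wb = V·s (flux: a volt is a weber per second),
      = kg·m²·s⁻²·A⁻¹.
  So Wb² = kg²·m⁴·s⁻⁴·A⁻².
  W = J/s (power = energy per time),
      = kg·m²·s⁻³.
  Combining: S⁻¹·Wb²·W = (kg·m²·s⁻³·A⁻²) · (kg²·m⁴·s⁻⁴·A⁻²) · (kg·m²·s⁻³) = kg⁴·m⁸·s⁻¹⁰·A⁻⁴.
Right side:
  S = 1/Ω (conductance is reciprocal resistance),
      = kg⁻¹·m⁻²·s³·A².
  So S⁻¹ = kg·m²·s⁻³·A⁻².
  J = N·m (work = force × distance),
      = kg·m²·s⁻².
  So J⁻¹ = kg⁻¹·m⁻²·s².
  Wb = V·s (flux: a volt is a weber per second),
      = kg·m²·s⁻²·A⁻¹.
  So Wb² = kg²·m⁴·s⁻⁴·A⁻².
  C = A·s = s·A (charge = current × time).
  W = J/s (power = energy per time),
      = kg·m²·s⁻³.
  So W² = kg²·m⁴·s⁻⁶.
  Combining: S⁻¹·A⁻¹·J⁻¹·Wb²·C·W² = (kg·m²·s⁻³·A⁻²) · A⁻¹ · (kg⁻¹·m⁻²·s²) · (kg²·m⁴·s⁻⁴·A⁻²) · (s·A) · (kg²·m⁴·s⁻⁶) = kg⁴·m⁸·s⁻¹⁰·A⁻⁴.
Both reduce to kg⁴·m⁸·s⁻¹⁰·A⁻⁴.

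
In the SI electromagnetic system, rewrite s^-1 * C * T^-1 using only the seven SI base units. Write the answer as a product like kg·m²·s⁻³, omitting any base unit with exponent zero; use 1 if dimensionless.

C = s·A.
T = kg·s⁻²·A⁻¹.
So T⁻¹ = kg⁻¹·s²·A.
Combining: s⁻¹·C·T⁻¹ = s⁻¹ · (s·A) · (kg⁻¹·s²·A) = kg⁻¹·s²·A².

kg⁻¹·s²·A²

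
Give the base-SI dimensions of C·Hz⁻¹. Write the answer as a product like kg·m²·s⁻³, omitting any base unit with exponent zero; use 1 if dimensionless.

s²·A

C = A·s = s·A (charge = current × time).
Hz = 1/s = s⁻¹ (frequency is cycles per second).
So Hz⁻¹ = s.
Combining: C·Hz⁻¹ = (s·A) · s = s²·A.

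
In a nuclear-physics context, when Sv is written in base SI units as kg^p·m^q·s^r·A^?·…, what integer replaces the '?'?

Sv = m²·s⁻².
The exponent of A is 0.

0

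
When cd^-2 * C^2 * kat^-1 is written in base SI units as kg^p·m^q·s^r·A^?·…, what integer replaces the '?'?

2

C = A·s = s·A (charge = current × time).
So C² = s²·A².
kat = mol/s = s⁻¹·mol (catalytic activity).
So kat⁻¹ = s·mol⁻¹.
Combining: cd⁻²·C²·kat⁻¹ = cd⁻² · (s²·A²) · (s·mol⁻¹) = s³·A²·mol⁻¹·cd⁻².
The exponent of A is 2.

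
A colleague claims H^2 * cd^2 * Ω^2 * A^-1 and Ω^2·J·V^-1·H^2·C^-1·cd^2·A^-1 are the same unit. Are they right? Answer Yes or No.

Left side:
  H = kg·m²·s⁻²·A⁻².
  So H² = kg²·m⁴·s⁻⁴·A⁻⁴.
  Ω = kg·m²·s⁻³·A⁻².
  So Ω² = kg²·m⁴·s⁻⁶·A⁻⁴.
  Combining: H²·cd²·Ω²·A⁻¹ = (kg²·m⁴·s⁻⁴·A⁻⁴) · cd² · (kg²·m⁴·s⁻⁶·A⁻⁴) · A⁻¹ = kg⁴·m⁸·s⁻¹⁰·A⁻⁹·cd².
Right side:
  Ω = V/A (resistance = voltage per current),
      = kg·m²·s⁻³·A⁻².
  So Ω² = kg²·m⁴·s⁻⁶·A⁻⁴.
  J = N·m (work = force × distance),
      = kg·m²·s⁻².
  V = W/A (potential = power per current),
      = kg·m²·s⁻³·A⁻¹.
  So V⁻¹ = kg⁻¹·m⁻²·s³·A.
  H = Wb/A (inductance = flux per current),
      = kg·m²·s⁻²·A⁻².
  So H² = kg²·m⁴·s⁻⁴·A⁻⁴.
  C = A·s = s·A (charge = current × time).
  So C⁻¹ = s⁻¹·A⁻¹.
  Combining: Ω²·J·V⁻¹·H²·C⁻¹·cd²·A⁻¹ = (kg²·m⁴·s⁻⁶·A⁻⁴) · (kg·m²·s⁻²) · (kg⁻¹·m⁻²·s³·A) · (kg²·m⁴·s⁻⁴·A⁻⁴) · (s⁻¹·A⁻¹) · cd² · A⁻¹ = kg⁴·m⁸·s⁻¹⁰·A⁻⁹·cd².
Both reduce to kg⁴·m⁸·s⁻¹⁰·A⁻⁹·cd².

Yes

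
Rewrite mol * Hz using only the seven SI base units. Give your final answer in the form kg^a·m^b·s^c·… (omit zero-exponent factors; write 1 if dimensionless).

Hz = s⁻¹.
Combining: mol·Hz = mol · s⁻¹ = s⁻¹·mol.

s⁻¹·mol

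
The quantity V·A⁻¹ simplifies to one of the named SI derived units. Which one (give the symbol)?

Ω

V = kg·m²·s⁻³·A⁻¹.
Combining: V·A⁻¹ = (kg·m²·s⁻³·A⁻¹) · A⁻¹ = kg·m²·s⁻³·A⁻².
kg·m²·s⁻³·A⁻² is the base-SI form of the ohm.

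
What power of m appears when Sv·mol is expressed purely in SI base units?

2

Sv = m²·s⁻².
Combining: Sv·mol = (m²·s⁻²) · mol = m²·s⁻²·mol.
The exponent of m is 2.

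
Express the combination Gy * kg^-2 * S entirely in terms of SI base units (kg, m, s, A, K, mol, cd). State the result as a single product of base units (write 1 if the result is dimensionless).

Gy = J/kg (absorbed dose = energy per mass),
    = m²·s⁻².
S = 1/Ω (conductance is reciprocal resistance),
    = kg⁻¹·m⁻²·s³·A².
Combining: Gy·kg⁻²·S = (m²·s⁻²) · kg⁻² · (kg⁻¹·m⁻²·s³·A²) = kg⁻³·s·A².

kg⁻³·s·A²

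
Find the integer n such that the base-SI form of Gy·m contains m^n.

3

Gy = m²·s⁻².
Combining: Gy·m = (m²·s⁻²) · m = m³·s⁻².
The exponent of m is 3.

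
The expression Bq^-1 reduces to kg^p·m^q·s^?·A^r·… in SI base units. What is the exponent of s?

Bq = 1/s = s⁻¹ (activity is decays per second).
So Bq⁻¹ = s.
The exponent of s is 1.

1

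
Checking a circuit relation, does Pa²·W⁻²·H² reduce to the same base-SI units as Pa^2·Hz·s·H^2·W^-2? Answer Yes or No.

Yes

Left side:
  Pa = kg·m⁻¹·s⁻².
  So Pa² = kg²·m⁻²·s⁻⁴.
  W = kg·m²·s⁻³.
  So W⁻² = kg⁻²·m⁻⁴·s⁶.
  H = kg·m²·s⁻²·A⁻².
  So H² = kg²·m⁴·s⁻⁴·A⁻⁴.
  Combining: Pa²·W⁻²·H² = (kg²·m⁻²·s⁻⁴) · (kg⁻²·m⁻⁴·s⁶) · (kg²·m⁴·s⁻⁴·A⁻⁴) = kg²·m⁻²·s⁻²·A⁻⁴.
Right side:
  Pa = kg·m⁻¹·s⁻².
  So Pa² = kg²·m⁻²·s⁻⁴.
  Hz = s⁻¹.
  H = kg·m²·s⁻²·A⁻².
  So H² = kg²·m⁴·s⁻⁴·A⁻⁴.
  W = kg·m²·s⁻³.
  So W⁻² = kg⁻²·m⁻⁴·s⁶.
  Combining: Pa²·Hz·s·H²·W⁻² = (kg²·m⁻²·s⁻⁴) · s⁻¹ · s · (kg²·m⁴·s⁻⁴·A⁻⁴) · (kg⁻²·m⁻⁴·s⁶) = kg²·m⁻²·s⁻²·A⁻⁴.
Both reduce to kg²·m⁻²·s⁻²·A⁻⁴.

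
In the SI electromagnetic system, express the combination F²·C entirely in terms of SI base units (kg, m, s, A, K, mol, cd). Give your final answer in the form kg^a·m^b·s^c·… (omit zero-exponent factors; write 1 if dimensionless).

F = C/V (capacitance = charge per voltage),
    = A·s/(kg·m²·s⁻³·A⁻¹) (substituting C and V),
    = kg⁻¹·m⁻²·s⁴·A².
So F² = kg⁻²·m⁻⁴·s⁸·A⁴.
C = A·s = s·A (charge = current × time).
Combining: F²·C = (kg⁻²·m⁻⁴·s⁸·A⁴) · (s·A) = kg⁻²·m⁻⁴·s⁹·A⁵.

kg⁻²·m⁻⁴·s⁹·A⁵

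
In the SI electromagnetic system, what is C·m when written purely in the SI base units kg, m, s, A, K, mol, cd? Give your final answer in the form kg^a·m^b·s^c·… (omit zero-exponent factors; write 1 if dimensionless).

C = s·A.
Combining: C·m = (s·A) · m = m·s·A.

m·s·A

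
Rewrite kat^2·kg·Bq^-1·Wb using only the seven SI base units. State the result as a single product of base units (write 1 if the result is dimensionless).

kg²·m²·s⁻³·A⁻¹·mol²

kat = s⁻¹·mol.
So kat² = s⁻²·mol².
Bq = s⁻¹.
So Bq⁻¹ = s.
Wb = kg·m²·s⁻²·A⁻¹.
Combining: kat²·kg·Bq⁻¹·Wb = (s⁻²·mol²) · kg · s · (kg·m²·s⁻²·A⁻¹) = kg²·m²·s⁻³·A⁻¹·mol².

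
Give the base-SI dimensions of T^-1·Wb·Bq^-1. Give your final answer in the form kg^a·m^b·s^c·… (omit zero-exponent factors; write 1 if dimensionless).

m²·s

T = Wb/m² (flux density = flux per area),
    = kg·s⁻²·A⁻¹.
So T⁻¹ = kg⁻¹·s²·A.
Wb = V·s (flux: a volt is a weber per second),
    = kg·m²·s⁻²·A⁻¹.
Bq = 1/s = s⁻¹ (activity is decays per second).
So Bq⁻¹ = s.
Combining: T⁻¹·Wb·Bq⁻¹ = (kg⁻¹·s²·A) · (kg·m²·s⁻²·A⁻¹) · s = m²·s.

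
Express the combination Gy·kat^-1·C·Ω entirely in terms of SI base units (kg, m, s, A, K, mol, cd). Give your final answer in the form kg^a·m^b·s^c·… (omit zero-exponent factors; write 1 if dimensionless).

kg·m⁴·s⁻³·A⁻¹·mol⁻¹

Gy = J/kg (absorbed dose = energy per mass),
    = m²·s⁻².
kat = mol/s = s⁻¹·mol (catalytic activity).
So kat⁻¹ = s·mol⁻¹.
C = A·s = s·A (charge = current × time).
Ω = V/A (resistance = voltage per current),
    = kg·m²·s⁻³·A⁻².
Combining: Gy·kat⁻¹·C·Ω = (m²·s⁻²) · (s·mol⁻¹) · (s·A) · (kg·m²·s⁻³·A⁻²) = kg·m⁴·s⁻³·A⁻¹·mol⁻¹.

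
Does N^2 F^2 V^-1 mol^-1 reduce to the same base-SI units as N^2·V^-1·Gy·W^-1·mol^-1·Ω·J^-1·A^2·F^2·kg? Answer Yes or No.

Left side:
  N = kg·m/s² = kg·m·s⁻² (force = mass × acceleration).
  So N² = kg²·m²·s⁻⁴.
  F = C/V (capacitance = charge per voltage),
      = A·s/(kg·m²·s⁻³·A⁻¹) (substituting C and V),
      = kg⁻¹·m⁻²·s⁴·A².
  So F² = kg⁻²·m⁻⁴·s⁸·A⁴.
  V = W/A (potential = power per current),
      = kg·m²·s⁻³·A⁻¹.
  So V⁻¹ = kg⁻¹·m⁻²·s³·A.
  Combining: N²·F²·V⁻¹·mol⁻¹ = (kg²·m²·s⁻⁴) · (kg⁻²·m⁻⁴·s⁸·A⁴) · (kg⁻¹·m⁻²·s³·A) · mol⁻¹ = kg⁻¹·m⁻⁴·s⁷·A⁵·mol⁻¹.
Right side:
  N = kg·m·s⁻².
  So N² = kg²·m²·s⁻⁴.
  V = kg·m²·s⁻³·A⁻¹.
  So V⁻¹ = kg⁻¹·m⁻²·s³·A.
  Gy = m²·s⁻².
  W = kg·m²·s⁻³.
  So W⁻¹ = kg⁻¹·m⁻²·s³.
  Ω = kg·m²·s⁻³·A⁻².
  J = kg·m²·s⁻².
  So J⁻¹ = kg⁻¹·m⁻²·s².
  F = kg⁻¹·m⁻²·s⁴·A².
  So F² = kg⁻²·m⁻⁴·s⁸·A⁴.
  Combining: N²·V⁻¹·Gy·W⁻¹·mol⁻¹·Ω·J⁻¹·A²·F²·kg = (kg²·m²·s⁻⁴) · (kg⁻¹·m⁻²·s³·A) · (m²·s⁻²) · (kg⁻¹·m⁻²·s³) · mol⁻¹ · (kg·m²·s⁻³·A⁻²) · (kg⁻¹·m⁻²·s²) · A² · (kg⁻²·m⁻⁴·s⁸·A⁴) · kg = kg⁻¹·m⁻⁴·s⁷·A⁵·mol⁻¹.
Both reduce to kg⁻¹·m⁻⁴·s⁷·A⁵·mol⁻¹.

Yes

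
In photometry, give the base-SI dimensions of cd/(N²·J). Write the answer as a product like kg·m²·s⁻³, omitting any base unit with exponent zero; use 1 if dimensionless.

kg⁻³·m⁻⁴·s⁶·cd

N = kg·m/s² = kg·m·s⁻² (force = mass × acceleration).
So N⁻² = kg⁻²·m⁻²·s⁴.
J = N·m (work = force × distance),
    = kg·m²·s⁻².
So J⁻¹ = kg⁻¹·m⁻²·s².
Combining: N⁻²·J⁻¹·cd = (kg⁻²·m⁻²·s⁴) · (kg⁻¹·m⁻²·s²) · cd = kg⁻³·m⁻⁴·s⁶·cd.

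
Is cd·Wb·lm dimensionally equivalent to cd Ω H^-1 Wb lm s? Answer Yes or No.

Left side:
  Wb = kg·m²·s⁻²·A⁻¹.
  lm = cd.
  Combining: cd·Wb·lm = cd · (kg·m²·s⁻²·A⁻¹) · cd = kg·m²·s⁻²·A⁻¹·cd².
Right side:
  Ω = V/A (resistance = voltage per current),
      = kg·m²·s⁻³·A⁻².
  H = Wb/A (inductance = flux per current),
      = kg·m²·s⁻²·A⁻².
  So H⁻¹ = kg⁻¹·m⁻²·s²·A².
  Wb = V·s (flux: a volt is a weber per second),
      = kg·m²·s⁻²·A⁻¹.
  lm = cd·sr = cd (luminous flux; sr is dimensionless).
  Combining: cd·Ω·H⁻¹·Wb·lm·s = cd · (kg·m²·s⁻³·A⁻²) · (kg⁻¹·m⁻²·s²·A²) · (kg·m²·s⁻²·A⁻¹) · cd · s = kg·m²·s⁻²·A⁻¹·cd².
Both reduce to kg·m²·s⁻²·A⁻¹·cd².

Yes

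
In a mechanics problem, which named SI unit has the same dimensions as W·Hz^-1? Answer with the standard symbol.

J

W = J/s (power = energy per time),
    = kg·m²·s⁻³.
Hz = 1/s = s⁻¹ (frequency is cycles per second).
So Hz⁻¹ = s.
Combining: W·Hz⁻¹ = (kg·m²·s⁻³) · s = kg·m²·s⁻².
kg·m²·s⁻² is the base-SI form of the joule.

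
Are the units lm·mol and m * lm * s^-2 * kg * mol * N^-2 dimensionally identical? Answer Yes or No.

Left side:
  lm = cd.
  Combining: lm·mol = cd · mol = mol·cd.
Right side:
  lm = cd·sr = cd (luminous flux; sr is dimensionless).
  N = kg·m/s² = kg·m·s⁻² (force = mass × acceleration).
  So N⁻² = kg⁻²·m⁻²·s⁴.
  Combining: m·lm·s⁻²·kg·mol·N⁻² = m · cd · s⁻² · kg · mol · (kg⁻²·m⁻²·s⁴) = kg⁻¹·m⁻¹·s²·mol·cd.
Left is mol·cd; right is kg⁻¹·m⁻¹·s²·mol·cd — different.

No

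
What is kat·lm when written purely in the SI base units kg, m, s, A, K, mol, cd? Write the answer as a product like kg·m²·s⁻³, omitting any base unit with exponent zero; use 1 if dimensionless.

s⁻¹·mol·cd

kat = s⁻¹·mol.
lm = cd.
Combining: kat·lm = (s⁻¹·mol) · cd = s⁻¹·mol·cd.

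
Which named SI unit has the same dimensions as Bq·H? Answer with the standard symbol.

Ω

Bq = 1/s = s⁻¹ (activity is decays per second).
H = Wb/A (inductance = flux per current),
    = kg·m²·s⁻²·A⁻².
Combining: Bq·H = s⁻¹ · (kg·m²·s⁻²·A⁻²) = kg·m²·s⁻³·A⁻².
kg·m²·s⁻³·A⁻² is the base-SI form of the ohm.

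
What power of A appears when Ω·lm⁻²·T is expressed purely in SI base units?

Ω = V/A (resistance = voltage per current),
    = kg·m²·s⁻³·A⁻².
lm = cd·sr = cd (luminous flux; sr is dimensionless).
So lm⁻² = cd⁻².
T = Wb/m² (flux density = flux per area),
    = kg·s⁻²·A⁻¹.
Combining: Ω·lm⁻²·T = (kg·m²·s⁻³·A⁻²) · cd⁻² · (kg·s⁻²·A⁻¹) = kg²·m²·s⁻⁵·A⁻³·cd⁻².
The exponent of A is -3.

-3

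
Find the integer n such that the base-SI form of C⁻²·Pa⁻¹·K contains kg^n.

-1

C = s·A.
So C⁻² = s⁻²·A⁻².
Pa = kg·m⁻¹·s⁻².
So Pa⁻¹ = kg⁻¹·m·s².
Combining: C⁻²·Pa⁻¹·K = (s⁻²·A⁻²) · (kg⁻¹·m·s²) · K = kg⁻¹·m·A⁻²·K.
The exponent of kg is -1.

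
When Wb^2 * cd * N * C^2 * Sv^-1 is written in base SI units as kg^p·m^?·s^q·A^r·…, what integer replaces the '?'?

3

Wb = V·s (flux: a volt is a weber per second),
    = kg·m²·s⁻²·A⁻¹.
So Wb² = kg²·m⁴·s⁻⁴·A⁻².
N = kg·m/s² = kg·m·s⁻² (force = mass × acceleration).
C = A·s = s·A (charge = current × time).
So C² = s²·A².
Sv = J/kg (equivalent dose = energy per mass),
    = m²·s⁻².
So Sv⁻¹ = m⁻²·s².
Combining: Wb²·cd·N·C²·Sv⁻¹ = (kg²·m⁴·s⁻⁴·A⁻²) · cd · (kg·m·s⁻²) · (s²·A²) · (m⁻²·s²) = kg³·m³·s⁻²·cd.
The exponent of m is 3.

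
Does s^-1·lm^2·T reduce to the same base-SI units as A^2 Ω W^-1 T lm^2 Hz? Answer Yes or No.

Yes

Left side:
  lm = cd·sr = cd (luminous flux; sr is dimensionless).
  So lm² = cd².
  T = Wb/m² (flux density = flux per area),
      = kg·s⁻²·A⁻¹.
  Combining: s⁻¹·lm²·T = s⁻¹ · cd² · (kg·s⁻²·A⁻¹) = kg·s⁻³·A⁻¹·cd².
Right side:
  Ω = kg·m²·s⁻³·A⁻².
  W = kg·m²·s⁻³.
  So W⁻¹ = kg⁻¹·m⁻²·s³.
  T = kg·s⁻²·A⁻¹.
  lm = cd.
  So lm² = cd².
  Hz = s⁻¹.
  Combining: A²·Ω·W⁻¹·T·lm²·Hz = A² · (kg·m²·s⁻³·A⁻²) · (kg⁻¹·m⁻²·s³) · (kg·s⁻²·A⁻¹) · cd² · s⁻¹ = kg·s⁻³·A⁻¹·cd².
Both reduce to kg·s⁻³·A⁻¹·cd².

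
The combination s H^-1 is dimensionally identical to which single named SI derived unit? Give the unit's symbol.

S

H = Wb/A (inductance = flux per current),
    = kg·m²·s⁻²·A⁻².
So H⁻¹ = kg⁻¹·m⁻²·s²·A².
Combining: s·H⁻¹ = s · (kg⁻¹·m⁻²·s²·A²) = kg⁻¹·m⁻²·s³·A².
kg⁻¹·m⁻²·s³·A² is the base-SI form of the siemens.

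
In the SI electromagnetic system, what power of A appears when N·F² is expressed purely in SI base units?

4

N = kg·m/s² = kg·m·s⁻² (force = mass × acceleration).
F = C/V (capacitance = charge per voltage),
    = A·s/(kg·m²·s⁻³·A⁻¹) (substituting C and V),
    = kg⁻¹·m⁻²·s⁴·A².
So F² = kg⁻²·m⁻⁴·s⁸·A⁴.
Combining: N·F² = (kg·m·s⁻²) · (kg⁻²·m⁻⁴·s⁸·A⁴) = kg⁻¹·m⁻³·s⁶·A⁴.
The exponent of A is 4.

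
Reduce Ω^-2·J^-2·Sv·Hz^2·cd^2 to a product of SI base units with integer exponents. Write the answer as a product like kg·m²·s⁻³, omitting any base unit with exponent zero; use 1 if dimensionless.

kg⁻⁴·m⁻⁶·s⁶·A⁴·cd²

Ω = V/A (resistance = voltage per current),
    = kg·m²·s⁻³·A⁻².
So Ω⁻² = kg⁻²·m⁻⁴·s⁶·A⁴.
J = N·m (work = force × distance),
    = kg·m²·s⁻².
So J⁻² = kg⁻²·m⁻⁴·s⁴.
Sv = J/kg (equivalent dose = energy per mass),
    = m²·s⁻².
Hz = 1/s = s⁻¹ (frequency is cycles per second).
So Hz² = s⁻².
Combining: Ω⁻²·J⁻²·Sv·Hz²·cd² = (kg⁻²·m⁻⁴·s⁶·A⁴) · (kg⁻²·m⁻⁴·s⁴) · (m²·s⁻²) · s⁻² · cd² = kg⁻⁴·m⁻⁶·s⁶·A⁴·cd².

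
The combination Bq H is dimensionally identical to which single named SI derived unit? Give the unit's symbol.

Ω

Bq = s⁻¹.
H = kg·m²·s⁻²·A⁻².
Combining: Bq·H = s⁻¹ · (kg·m²·s⁻²·A⁻²) = kg·m²·s⁻³·A⁻².
kg·m²·s⁻³·A⁻² is the base-SI form of the ohm.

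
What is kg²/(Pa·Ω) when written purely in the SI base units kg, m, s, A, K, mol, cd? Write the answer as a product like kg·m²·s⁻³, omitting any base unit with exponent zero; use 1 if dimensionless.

Pa = N/m² (pressure = force per area),
    = kg·m⁻¹·s⁻².
So Pa⁻¹ = kg⁻¹·m·s².
Ω = V/A (resistance = voltage per current),
    = kg·m²·s⁻³·A⁻².
So Ω⁻¹ = kg⁻¹·m⁻²·s³·A².
Combining: kg²·Pa⁻¹·Ω⁻¹ = kg² · (kg⁻¹·m·s²) · (kg⁻¹·m⁻²·s³·A²) = m⁻¹·s⁵·A².

m⁻¹·s⁵·A²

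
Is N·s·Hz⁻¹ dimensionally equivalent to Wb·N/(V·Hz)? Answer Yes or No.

Yes

Left side:
  N = kg·m/s² = kg·m·s⁻² (force = mass × acceleration).
  Hz = 1/s = s⁻¹ (frequency is cycles per second).
  So Hz⁻¹ = s.
  Combining: N·s·Hz⁻¹ = (kg·m·s⁻²) · s · s = kg·m.
Right side:
  V = W/A (potential = power per current),
      = kg·m²·s⁻³·A⁻¹.
  So V⁻¹ = kg⁻¹·m⁻²·s³·A.
  Wb = V·s (flux: a volt is a weber per second),
      = kg·m²·s⁻²·A⁻¹.
  Hz = 1/s = s⁻¹ (frequency is cycles per second).
  So Hz⁻¹ = s.
  N = kg·m/s² = kg·m·s⁻² (force = mass × acceleration).
  Combining: V⁻¹·Wb·Hz⁻¹·N = (kg⁻¹·m⁻²·s³·A) · (kg·m²·s⁻²·A⁻¹) · s · (kg·m·s⁻²) = kg·m.
Both reduce to kg·m.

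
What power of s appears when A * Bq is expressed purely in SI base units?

-1

Bq = s⁻¹.
Combining: A·Bq = A · s⁻¹ = s⁻¹·A.
The exponent of s is -1.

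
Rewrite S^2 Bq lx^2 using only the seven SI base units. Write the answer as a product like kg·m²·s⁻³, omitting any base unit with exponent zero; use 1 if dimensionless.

S = kg⁻¹·m⁻²·s³·A².
So S² = kg⁻²·m⁻⁴·s⁶·A⁴.
Bq = s⁻¹.
lx = m⁻²·cd.
So lx² = m⁻⁴·cd².
Combining: S²·Bq·lx² = (kg⁻²·m⁻⁴·s⁶·A⁴) · s⁻¹ · (m⁻⁴·cd²) = kg⁻²·m⁻⁸·s⁵·A⁴·cd².

kg⁻²·m⁻⁸·s⁵·A⁴·cd²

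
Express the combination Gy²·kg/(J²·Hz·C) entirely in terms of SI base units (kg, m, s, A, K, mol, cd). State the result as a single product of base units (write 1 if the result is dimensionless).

Gy = J/kg (absorbed dose = energy per mass),
    = m²·s⁻².
So Gy² = m⁴·s⁻⁴.
J = N·m (work = force × distance),
    = kg·m²·s⁻².
So J⁻² = kg⁻²·m⁻⁴·s⁴.
Hz = 1/s = s⁻¹ (frequency is cycles per second).
So Hz⁻¹ = s.
C = A·s = s·A (charge = current × time).
So C⁻¹ = s⁻¹·A⁻¹.
Combining: Gy²·J⁻²·Hz⁻¹·kg·C⁻¹ = (m⁴·s⁻⁴) · (kg⁻²·m⁻⁴·s⁴) · s · kg · (s⁻¹·A⁻¹) = kg⁻¹·A⁻¹.

kg⁻¹·A⁻¹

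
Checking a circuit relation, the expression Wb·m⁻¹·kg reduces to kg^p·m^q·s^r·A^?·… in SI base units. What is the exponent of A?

-1

Wb = V·s (flux: a volt is a weber per second),
    = kg·m²·s⁻²·A⁻¹.
Combining: Wb·m⁻¹·kg = (kg·m²·s⁻²·A⁻¹) · m⁻¹ · kg = kg²·m·s⁻²·A⁻¹.
The exponent of A is -1.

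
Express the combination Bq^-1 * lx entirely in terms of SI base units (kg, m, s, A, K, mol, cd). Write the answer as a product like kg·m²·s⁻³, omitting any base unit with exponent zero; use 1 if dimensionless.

Bq = 1/s = s⁻¹ (activity is decays per second).
So Bq⁻¹ = s.
lx = lm/m² (illuminance = luminous flux per area),
    = m⁻²·cd.
Combining: Bq⁻¹·lx = s · (m⁻²·cd) = m⁻²·s·cd.

m⁻²·s·cd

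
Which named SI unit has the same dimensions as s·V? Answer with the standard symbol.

Wb

V = W/A (potential = power per current),
    = kg·m²·s⁻³·A⁻¹.
Combining: s·V = s · (kg·m²·s⁻³·A⁻¹) = kg·m²·s⁻²·A⁻¹.
kg·m²·s⁻²·A⁻¹ is the base-SI form of the weber.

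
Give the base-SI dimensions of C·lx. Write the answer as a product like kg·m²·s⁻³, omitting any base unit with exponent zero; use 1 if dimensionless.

C = A·s = s·A (charge = current × time).
lx = lm/m² (illuminance = luminous flux per area),
    = m⁻²·cd.
Combining: C·lx = (s·A) · (m⁻²·cd) = m⁻²·s·A·cd.

m⁻²·s·A·cd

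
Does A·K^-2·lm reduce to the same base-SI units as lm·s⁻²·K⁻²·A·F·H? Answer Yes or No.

Yes

Left side:
  lm = cd·sr = cd (luminous flux; sr is dimensionless).
  Combining: A·K⁻²·lm = A · K⁻² · cd = A·K⁻²·cd.
Right side:
  lm = cd·sr = cd (luminous flux; sr is dimensionless).
  F = C/V (capacitance = charge per voltage),
      = A·s/(kg·m²·s⁻³·A⁻¹) (substituting C and V),
      = kg⁻¹·m⁻²·s⁴·A².
  H = Wb/A (inductance = flux per current),
      = kg·m²·s⁻²·A⁻².
  Combining: lm·s⁻²·K⁻²·A·F·H = cd · s⁻² · K⁻² · A · (kg⁻¹·m⁻²·s⁴·A²) · (kg·m²·s⁻²·A⁻²) = A·K⁻²·cd.
Both reduce to A·K⁻²·cd.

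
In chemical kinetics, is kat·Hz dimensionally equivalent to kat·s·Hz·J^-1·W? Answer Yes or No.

Yes

Left side:
  kat = mol/s = s⁻¹·mol (catalytic activity).
  Hz = 1/s = s⁻¹ (frequency is cycles per second).
  Combining: kat·Hz = (s⁻¹·mol) · s⁻¹ = s⁻²·mol.
Right side:
  kat = mol/s = s⁻¹·mol (catalytic activity).
  Hz = 1/s = s⁻¹ (frequency is cycles per second).
  J = N·m (work = force × distance),
      = kg·m²·s⁻².
  So J⁻¹ = kg⁻¹·m⁻²·s².
  W = J/s (power = energy per time),
      = kg·m²·s⁻³.
  Combining: kat·s·Hz·J⁻¹·W = (s⁻¹·mol) · s · s⁻¹ · (kg⁻¹·m⁻²·s²) · (kg·m²·s⁻³) = s⁻²·mol.
Both reduce to s⁻²·mol.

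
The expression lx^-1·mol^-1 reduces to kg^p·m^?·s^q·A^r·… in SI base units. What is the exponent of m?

2

lx = lm/m² (illuminance = luminous flux per area),
    = m⁻²·cd.
So lx⁻¹ = m²·cd⁻¹.
Combining: lx⁻¹·mol⁻¹ = (m²·cd⁻¹) · mol⁻¹ = m²·mol⁻¹·cd⁻¹.
The exponent of m is 2.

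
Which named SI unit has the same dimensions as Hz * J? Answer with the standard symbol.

W

Hz = s⁻¹.
J = kg·m²·s⁻².
Combining: Hz·J = s⁻¹ · (kg·m²·s⁻²) = kg·m²·s⁻³.
kg·m²·s⁻³ is the base-SI form of the watt.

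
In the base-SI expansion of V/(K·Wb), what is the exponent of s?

V = kg·m²·s⁻³·A⁻¹.
Wb = kg·m²·s⁻²·A⁻¹.
So Wb⁻¹ = kg⁻¹·m⁻²·s²·A.
Combining: K⁻¹·V·Wb⁻¹ = K⁻¹ · (kg·m²·s⁻³·A⁻¹) · (kg⁻¹·m⁻²·s²·A) = s⁻¹·K⁻¹.
The exponent of s is -1.

-1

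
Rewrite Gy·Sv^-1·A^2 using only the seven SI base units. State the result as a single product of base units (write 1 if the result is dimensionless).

Gy = J/kg (absorbed dose = energy per mass),
    = m²·s⁻².
Sv = J/kg (equivalent dose = energy per mass),
    = m²·s⁻².
So Sv⁻¹ = m⁻²·s².
Combining: Gy·Sv⁻¹·A² = (m²·s⁻²) · (m⁻²·s²) · A² = A².

A²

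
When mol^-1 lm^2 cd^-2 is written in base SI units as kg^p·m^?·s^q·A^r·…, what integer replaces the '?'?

0

lm = cd·sr = cd (luminous flux; sr is dimensionless).
So lm² = cd².
Combining: mol⁻¹·lm²·cd⁻² = mol⁻¹ · cd² · cd⁻² = mol⁻¹.
The exponent of m is 0.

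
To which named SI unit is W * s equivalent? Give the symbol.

W = kg·m²·s⁻³.
Combining: W·s = (kg·m²·s⁻³) · s = kg·m²·s⁻².
kg·m²·s⁻² is the base-SI form of the joule.

J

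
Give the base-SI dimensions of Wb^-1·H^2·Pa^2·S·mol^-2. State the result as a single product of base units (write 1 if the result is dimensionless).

Wb = kg·m²·s⁻²·A⁻¹.
So Wb⁻¹ = kg⁻¹·m⁻²·s²·A.
H = kg·m²·s⁻²·A⁻².
So H² = kg²·m⁴·s⁻⁴·A⁻⁴.
Pa = kg·m⁻¹·s⁻².
So Pa² = kg²·m⁻²·s⁻⁴.
S = kg⁻¹·m⁻²·s³·A².
Combining: Wb⁻¹·H²·Pa²·S·mol⁻² = (kg⁻¹·m⁻²·s²·A) · (kg²·m⁴·s⁻⁴·A⁻⁴) · (kg²·m⁻²·s⁻⁴) · (kg⁻¹·m⁻²·s³·A²) · mol⁻² = kg²·m⁻²·s⁻³·A⁻¹·mol⁻².

kg²·m⁻²·s⁻³·A⁻¹·mol⁻²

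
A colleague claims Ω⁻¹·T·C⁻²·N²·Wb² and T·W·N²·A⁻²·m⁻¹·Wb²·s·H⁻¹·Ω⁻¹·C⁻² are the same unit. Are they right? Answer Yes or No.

No

Left side:
  Ω = kg·m²·s⁻³·A⁻².
  So Ω⁻¹ = kg⁻¹·m⁻²·s³·A².
  T = kg·s⁻²·A⁻¹.
  C = s·A.
  So C⁻² = s⁻²·A⁻².
  N = kg·m·s⁻².
  So N² = kg²·m²·s⁻⁴.
  Wb = kg·m²·s⁻²·A⁻¹.
  So Wb² = kg²·m⁴·s⁻⁴·A⁻².
  Combining: Ω⁻¹·T·C⁻²·N²·Wb² = (kg⁻¹·m⁻²·s³·A²) · (kg·s⁻²·A⁻¹) · (s⁻²·A⁻²) · (kg²·m²·s⁻⁴) · (kg²·m⁴·s⁻⁴·A⁻²) = kg⁴·m⁴·s⁻⁹·A⁻³.
Right side:
  T = kg·s⁻²·A⁻¹.
  W = kg·m²·s⁻³.
  N = kg·m·s⁻².
  So N² = kg²·m²·s⁻⁴.
  Wb = kg·m²·s⁻²·A⁻¹.
  So Wb² = kg²·m⁴·s⁻⁴·A⁻².
  H = kg·m²·s⁻²·A⁻².
  So H⁻¹ = kg⁻¹·m⁻²·s²·A².
  Ω = kg·m²·s⁻³·A⁻².
  So Ω⁻¹ = kg⁻¹·m⁻²·s³·A².
  C = s·A.
  So C⁻² = s⁻²·A⁻².
  Combining: T·W·N²·A⁻²·m⁻¹·Wb²·s·H⁻¹·Ω⁻¹·C⁻² = (kg·s⁻²·A⁻¹) · (kg·m²·s⁻³) · (kg²·m²·s⁻⁴) · A⁻² · m⁻¹ · (kg²·m⁴·s⁻⁴·A⁻²) · s · (kg⁻¹·m⁻²·s²·A²) · (kg⁻¹·m⁻²·s³·A²) · (s⁻²·A⁻²) = kg⁴·m³·s⁻⁹·A⁻³.
Left is kg⁴·m⁴·s⁻⁹·A⁻³; right is kg⁴·m³·s⁻⁹·A⁻³ — different.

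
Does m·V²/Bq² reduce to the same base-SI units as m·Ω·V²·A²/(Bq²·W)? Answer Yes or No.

Left side:
  V = W/A (potential = power per current),
      = kg·m²·s⁻³·A⁻¹.
  So V² = kg²·m⁴·s⁻⁶·A⁻².
  Bq = 1/s = s⁻¹ (activity is decays per second).
  So Bq⁻² = s².
  Combining: m·V²·Bq⁻² = m · (kg²·m⁴·s⁻⁶·A⁻²) · s² = kg²·m⁵·s⁻⁴·A⁻².
Right side:
  Bq = s⁻¹.
  So Bq⁻² = s².
  Ω = kg·m²·s⁻³·A⁻².
  W = kg·m²·s⁻³.
  So W⁻¹ = kg⁻¹·m⁻²·s³.
  V = kg·m²·s⁻³·A⁻¹.
  So V² = kg²·m⁴·s⁻⁶·A⁻².
  Combining: Bq⁻²·m·Ω·W⁻¹·V²·A² = s² · m · (kg·m²·s⁻³·A⁻²) · (kg⁻¹·m⁻²·s³) · (kg²·m⁴·s⁻⁶·A⁻²) · A² = kg²·m⁵·s⁻⁴·A⁻².
Both reduce to kg²·m⁵·s⁻⁴·A⁻².

Yes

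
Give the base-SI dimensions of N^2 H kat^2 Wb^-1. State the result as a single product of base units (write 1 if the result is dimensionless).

kg²·m²·s⁻⁶·A⁻¹·mol²

N = kg·m/s² = kg·m·s⁻² (force = mass × acceleration).
So N² = kg²·m²·s⁻⁴.
H = Wb/A (inductance = flux per current),
    = kg·m²·s⁻²·A⁻².
kat = mol/s = s⁻¹·mol (catalytic activity).
So kat² = s⁻²·mol².
Wb = V·s (flux: a volt is a weber per second),
    = kg·m²·s⁻²·A⁻¹.
So Wb⁻¹ = kg⁻¹·m⁻²·s²·A.
Combining: N²·H·kat²·Wb⁻¹ = (kg²·m²·s⁻⁴) · (kg·m²·s⁻²·A⁻²) · (s⁻²·mol²) · (kg⁻¹·m⁻²·s²·A) = kg²·m²·s⁻⁶·A⁻¹·mol².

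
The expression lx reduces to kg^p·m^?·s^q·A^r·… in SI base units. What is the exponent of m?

-2

lx = lm/m² (illuminance = luminous flux per area),
    = m⁻²·cd.
The exponent of m is -2.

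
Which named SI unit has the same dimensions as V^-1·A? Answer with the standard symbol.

S

V = kg·m²·s⁻³·A⁻¹.
So V⁻¹ = kg⁻¹·m⁻²·s³·A.
Combining: V⁻¹·A = (kg⁻¹·m⁻²·s³·A) · A = kg⁻¹·m⁻²·s³·A².
kg⁻¹·m⁻²·s³·A² is the base-SI form of the siemens.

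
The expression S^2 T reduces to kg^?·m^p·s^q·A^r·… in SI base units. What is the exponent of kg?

S = 1/Ω (conductance is reciprocal resistance),
    = kg⁻¹·m⁻²·s³·A².
So S² = kg⁻²·m⁻⁴·s⁶·A⁴.
T = Wb/m² (flux density = flux per area),
    = kg·s⁻²·A⁻¹.
Combining: S²·T = (kg⁻²·m⁻⁴·s⁶·A⁴) · (kg·s⁻²·A⁻¹) = kg⁻¹·m⁻⁴·s⁴·A³.
The exponent of kg is -1.

-1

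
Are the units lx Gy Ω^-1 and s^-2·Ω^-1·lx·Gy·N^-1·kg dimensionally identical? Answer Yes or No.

No

Left side:
  lx = lm/m² (illuminance = luminous flux per area),
      = m⁻²·cd.
  Gy = J/kg (absorbed dose = energy per mass),
      = m²·s⁻².
  Ω = V/A (resistance = voltage per current),
      = kg·m²·s⁻³·A⁻².
  So Ω⁻¹ = kg⁻¹·m⁻²·s³·A².
  Combining: lx·Gy·Ω⁻¹ = (m⁻²·cd) · (m²·s⁻²) · (kg⁻¹·m⁻²·s³·A²) = kg⁻¹·m⁻²·s·A²·cd.
Right side:
  Ω = kg·m²·s⁻³·A⁻².
  So Ω⁻¹ = kg⁻¹·m⁻²·s³·A².
  lx = m⁻²·cd.
  Gy = m²·s⁻².
  N = kg·m·s⁻².
  So N⁻¹ = kg⁻¹·m⁻¹·s².
  Combining: s⁻²·Ω⁻¹·lx·Gy·N⁻¹·kg = s⁻² · (kg⁻¹·m⁻²·s³·A²) · (m⁻²·cd) · (m²·s⁻²) · (kg⁻¹·m⁻¹·s²) · kg = kg⁻¹·m⁻³·s·A²·cd.
Left is kg⁻¹·m⁻²·s·A²·cd; right is kg⁻¹·m⁻³·s·A²·cd — different.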